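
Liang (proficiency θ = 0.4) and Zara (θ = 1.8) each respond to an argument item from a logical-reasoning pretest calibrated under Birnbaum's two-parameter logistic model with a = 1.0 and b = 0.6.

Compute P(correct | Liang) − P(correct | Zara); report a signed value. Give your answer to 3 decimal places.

P(θ) = 1 / (1 + exp(−a(θ − b)))
P(Liang) = 0.4502  [exponent -0.2000]
P(Zara) = 0.7685  [exponent 1.2000]
Difference = 0.4502 − 0.7685 = -0.3184

-0.318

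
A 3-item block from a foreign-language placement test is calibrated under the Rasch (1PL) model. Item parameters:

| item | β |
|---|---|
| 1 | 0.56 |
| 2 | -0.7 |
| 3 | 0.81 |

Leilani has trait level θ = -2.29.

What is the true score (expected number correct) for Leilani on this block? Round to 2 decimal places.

P(θ) = 1 / (1 + exp(−(θ − β)))
P_1 = 1/(1+e^{2.8500}) = 0.0547
P_2 = 1/(1+e^{1.5900}) = 0.1694
P_3 = 1/(1+e^{3.1000}) = 0.0431
E[score] = 0.0547 + 0.1694 + 0.0431 = 0.2672

0.27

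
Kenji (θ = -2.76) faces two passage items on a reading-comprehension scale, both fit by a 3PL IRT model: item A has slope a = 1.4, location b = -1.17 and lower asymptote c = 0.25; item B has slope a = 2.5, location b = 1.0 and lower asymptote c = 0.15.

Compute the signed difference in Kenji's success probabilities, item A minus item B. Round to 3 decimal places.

P(θ) = c + (1 − c) · 1 / (1 + exp(−a(θ − b)))
P_A = 0.3231
P_B = 0.1501
P_A − P_B = 0.1730

0.173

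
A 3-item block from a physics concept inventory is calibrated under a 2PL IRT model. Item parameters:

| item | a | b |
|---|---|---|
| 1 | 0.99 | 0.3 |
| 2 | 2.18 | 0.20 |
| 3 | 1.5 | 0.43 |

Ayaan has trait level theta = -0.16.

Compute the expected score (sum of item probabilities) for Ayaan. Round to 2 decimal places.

P(theta) = 1 / (1 + exp(−a(theta − b)))
P_1 = 1/(1+e^{0.4554}) = 0.3881
P_2 = 1/(1+e^{0.7848}) = 0.3133
P_3 = 1/(1+e^{0.8850}) = 0.2921
E[score] = 0.3881 + 0.3133 + 0.2921 = 0.9935

0.99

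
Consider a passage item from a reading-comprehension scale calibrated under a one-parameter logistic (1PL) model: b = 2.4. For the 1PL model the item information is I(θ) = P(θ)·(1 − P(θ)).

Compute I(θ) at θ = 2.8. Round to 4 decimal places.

0.2403

P = 1/(1+e^{-0.4000}) = 0.5987
P(1−P) = 0.5987 × 0.4013 = 0.2403
I = P(1−P) = 0.24026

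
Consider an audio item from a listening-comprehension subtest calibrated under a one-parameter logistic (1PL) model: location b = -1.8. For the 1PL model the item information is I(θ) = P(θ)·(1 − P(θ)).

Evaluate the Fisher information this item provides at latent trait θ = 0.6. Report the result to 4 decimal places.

0.0763

P = 1/(1+e^{-2.4000}) = 0.9168
P(1−P) = 0.9168 × 0.0832 = 0.0763
I = P(1−P) = 0.07625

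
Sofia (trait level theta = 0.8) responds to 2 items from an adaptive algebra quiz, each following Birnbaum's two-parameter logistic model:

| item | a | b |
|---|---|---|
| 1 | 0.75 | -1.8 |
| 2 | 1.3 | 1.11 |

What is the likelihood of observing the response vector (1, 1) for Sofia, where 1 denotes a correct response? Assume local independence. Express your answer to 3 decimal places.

0.351

P(theta) = 1 / (1 + exp(−a(theta − b)))
P_1 = 1/(1+e^{-1.9500}) = 0.8754
P_2 = 1/(1+e^{0.4030}) = 0.4006
L = P_1 × P_2 = 0.8754 × 0.4006 = 0.35070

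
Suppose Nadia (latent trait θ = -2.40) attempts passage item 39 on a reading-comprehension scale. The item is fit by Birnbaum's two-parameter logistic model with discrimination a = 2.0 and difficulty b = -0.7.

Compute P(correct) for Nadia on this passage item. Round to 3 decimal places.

0.032

P(θ) = 1 / (1 + exp(−a(θ − b)))
Exponent: 2.0 × (-2.40 − (-0.7)) = -3.4000
1/(1 + e^{3.4000}) = 0.0323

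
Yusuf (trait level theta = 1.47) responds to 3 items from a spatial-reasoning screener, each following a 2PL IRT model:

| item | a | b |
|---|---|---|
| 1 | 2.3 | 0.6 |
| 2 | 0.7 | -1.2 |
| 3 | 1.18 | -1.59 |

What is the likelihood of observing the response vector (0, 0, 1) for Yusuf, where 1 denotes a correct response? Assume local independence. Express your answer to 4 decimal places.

P(theta) = 1 / (1 + exp(−a(theta − b)))
P_1 = 1/(1+e^{-2.0010}) = 0.8809
P_2 = 1/(1+e^{-1.8690}) = 0.8663
P_3 = 1/(1+e^{-3.6108}) = 0.9737
L = (1−P_1) × (1−P_2) × P_3 = 0.1191 × 0.1337 × 0.9737 = 0.01550

0.0155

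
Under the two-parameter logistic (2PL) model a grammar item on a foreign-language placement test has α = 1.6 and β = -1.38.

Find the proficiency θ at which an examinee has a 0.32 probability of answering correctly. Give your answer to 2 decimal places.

P(θ) = 1 / (1 + exp(−α(θ − β)))
logit = ln(0.3200/0.6800) = -0.7538
θ = β + logit/(α) = -1.38 + (-0.7538)/1.6000 = -1.8511

-1.85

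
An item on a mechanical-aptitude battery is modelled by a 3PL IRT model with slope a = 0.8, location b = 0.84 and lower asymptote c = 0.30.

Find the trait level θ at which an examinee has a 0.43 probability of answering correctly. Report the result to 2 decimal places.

P(θ) = c + (1 − c) · 1 / (1 + exp(−a(θ − b)))
Remove guessing floor: (0.43 − 0.30)/(1 − 0.30) = 0.1857
logit = ln(0.1857/0.8143) = -1.4781
θ = b + logit/(a) = 0.84 + (-1.4781)/0.8000 = -1.0076

-1.01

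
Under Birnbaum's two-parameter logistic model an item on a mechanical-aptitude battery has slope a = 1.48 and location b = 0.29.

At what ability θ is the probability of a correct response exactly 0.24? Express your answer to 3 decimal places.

-0.489

P(θ) = 1 / (1 + exp(−a(θ − b)))
logit = ln(0.2400/0.7600) = -1.1527
θ = b + logit/(a) = 0.29 + (-1.1527)/1.4800 = -0.4888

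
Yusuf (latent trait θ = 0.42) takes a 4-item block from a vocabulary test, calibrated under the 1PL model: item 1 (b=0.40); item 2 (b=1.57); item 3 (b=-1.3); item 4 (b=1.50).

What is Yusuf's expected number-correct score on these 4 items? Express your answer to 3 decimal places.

P(θ) = 1 / (1 + exp(−(θ − b)))
P_1 = 1/(1+e^{-0.0200}) = 0.5050
P_2 = 1/(1+e^{1.1500}) = 0.2405
P_3 = 1/(1+e^{-1.7200}) = 0.8481
P_4 = 1/(1+e^{1.0800}) = 0.2535
E[score] = 0.5050 + 0.2405 + 0.8481 + 0.2535 = 1.8471

1.847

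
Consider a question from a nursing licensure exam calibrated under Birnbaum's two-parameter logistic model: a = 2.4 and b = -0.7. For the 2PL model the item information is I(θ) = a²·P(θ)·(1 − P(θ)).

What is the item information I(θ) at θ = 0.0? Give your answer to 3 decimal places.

0.763

P = 1/(1+e^{-1.6800}) = 0.8429
P(1−P) = 0.8429 × 0.1571 = 0.1324
I = a² × P(1−P) = 2.4² × 0.1324 = 0.76272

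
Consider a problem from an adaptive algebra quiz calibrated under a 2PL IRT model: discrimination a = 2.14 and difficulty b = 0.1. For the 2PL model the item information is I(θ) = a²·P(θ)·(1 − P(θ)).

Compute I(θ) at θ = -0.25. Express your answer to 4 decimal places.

0.9982

P = 1/(1+e^{0.7490}) = 0.3210
P(1−P) = 0.3210 × 0.6790 = 0.2180
I = a² × P(1−P) = 2.14² × 0.2180 = 0.99823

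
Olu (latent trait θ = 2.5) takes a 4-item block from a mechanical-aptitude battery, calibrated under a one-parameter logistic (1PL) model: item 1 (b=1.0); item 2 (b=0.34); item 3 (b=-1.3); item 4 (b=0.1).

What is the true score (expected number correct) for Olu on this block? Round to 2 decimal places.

P(θ) = 1 / (1 + exp(−(θ − b)))
P_1 = 1/(1+e^{-1.5000}) = 0.8176
P_2 = 1/(1+e^{-2.1600}) = 0.8966
P_3 = 1/(1+e^{-3.8000}) = 0.9781
P_4 = 1/(1+e^{-2.4000}) = 0.9168
E[score] = 0.8176 + 0.8966 + 0.9781 + 0.9168 = 3.6091

3.61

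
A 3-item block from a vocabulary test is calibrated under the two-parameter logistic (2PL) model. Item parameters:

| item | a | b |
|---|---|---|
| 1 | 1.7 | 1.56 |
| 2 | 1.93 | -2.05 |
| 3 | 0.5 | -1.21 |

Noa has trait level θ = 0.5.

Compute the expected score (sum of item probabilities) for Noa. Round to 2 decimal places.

P(θ) = 1 / (1 + exp(−a(θ − b)))
P_1 = 1/(1+e^{1.8020}) = 0.1416
P_2 = 1/(1+e^{-4.9215}) = 0.9928
P_3 = 1/(1+e^{-0.8550}) = 0.7016
E[score] = 0.1416 + 0.9928 + 0.7016 = 1.8360

1.84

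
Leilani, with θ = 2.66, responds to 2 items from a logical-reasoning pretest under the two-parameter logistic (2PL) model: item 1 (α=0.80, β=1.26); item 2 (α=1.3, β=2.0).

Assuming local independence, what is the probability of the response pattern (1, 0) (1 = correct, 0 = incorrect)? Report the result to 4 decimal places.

P(θ) = 1 / (1 + exp(−α(θ − β)))
P_1 = 1/(1+e^{-1.1200}) = 0.7540
P_2 = 1/(1+e^{-0.8580}) = 0.7022
L = P_1 × (1−P_2) = 0.7540 × 0.2978 = 0.22451

0.2245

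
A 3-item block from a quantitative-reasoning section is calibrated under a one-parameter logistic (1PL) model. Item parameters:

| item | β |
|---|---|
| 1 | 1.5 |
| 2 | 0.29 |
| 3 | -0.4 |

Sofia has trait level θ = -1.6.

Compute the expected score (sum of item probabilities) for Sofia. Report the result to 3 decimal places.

P(θ) = 1 / (1 + exp(−(θ − β)))
P_1 = 1/(1+e^{3.1000}) = 0.0431
P_2 = 1/(1+e^{1.8900}) = 0.1312
P_3 = 1/(1+e^{1.2000}) = 0.2315
E[score] = 0.0431 + 0.1312 + 0.2315 = 0.4058

0.406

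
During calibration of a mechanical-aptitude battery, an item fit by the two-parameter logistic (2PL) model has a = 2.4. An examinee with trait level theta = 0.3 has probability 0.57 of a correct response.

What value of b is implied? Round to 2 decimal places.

0.18

P(theta) = 1 / (1 + exp(−a(theta − b)))
logit(0.57) = ln(0.57/0.43) = 0.2819
b = theta − logit/(a) = 0.3 − 0.2819/2.4000 = 0.1826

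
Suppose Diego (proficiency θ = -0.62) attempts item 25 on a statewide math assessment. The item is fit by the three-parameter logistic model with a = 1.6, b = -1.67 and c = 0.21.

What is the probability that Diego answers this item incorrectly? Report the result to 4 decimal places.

0.1241

P(θ) = c + (1 − c) · 1 / (1 + exp(−a(θ − b)))
Exponent: 1.6 × (-0.62 − (-1.67)) = 1.6800
1/(1 + e^{-1.6800}) = 0.8429
P = 0.21 + 0.79 × 0.8429 = 0.8759
P(incorrect) = 1 − 0.8759 = 0.1241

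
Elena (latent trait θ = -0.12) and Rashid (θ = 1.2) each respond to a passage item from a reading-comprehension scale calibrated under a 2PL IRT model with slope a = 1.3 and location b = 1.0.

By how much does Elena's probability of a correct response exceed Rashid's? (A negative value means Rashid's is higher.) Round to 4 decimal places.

-0.3756

P(θ) = 1 / (1 + exp(−a(θ − b)))
P(Elena) = 0.1891  [exponent -1.4560]
P(Rashid) = 0.5646  [exponent 0.2600]
Difference = 0.1891 − 0.5646 = -0.3756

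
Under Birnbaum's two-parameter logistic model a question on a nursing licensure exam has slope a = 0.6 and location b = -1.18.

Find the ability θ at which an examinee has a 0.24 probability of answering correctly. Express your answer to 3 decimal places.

-3.101

P(θ) = 1 / (1 + exp(−a(θ − b)))
logit = ln(0.2400/0.7600) = -1.1527
θ = b + logit/(a) = -1.18 + (-1.1527)/0.6000 = -3.1011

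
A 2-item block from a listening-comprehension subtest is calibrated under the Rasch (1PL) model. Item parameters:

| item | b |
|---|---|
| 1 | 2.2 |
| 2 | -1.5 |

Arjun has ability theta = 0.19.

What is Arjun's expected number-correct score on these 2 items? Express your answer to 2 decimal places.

0.96

P(theta) = 1 / (1 + exp(−(theta − b)))
P_1 = 1/(1+e^{2.0100}) = 0.1182
P_2 = 1/(1+e^{-1.6900}) = 0.8442
E[score] = 0.1182 + 0.8442 = 0.9624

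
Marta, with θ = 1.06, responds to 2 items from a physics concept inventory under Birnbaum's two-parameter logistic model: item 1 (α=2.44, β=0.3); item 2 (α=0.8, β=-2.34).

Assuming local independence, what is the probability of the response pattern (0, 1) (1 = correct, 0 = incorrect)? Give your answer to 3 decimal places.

P(θ) = 1 / (1 + exp(−α(θ − β)))
P_1 = 1/(1+e^{-1.8544}) = 0.8646
P_2 = 1/(1+e^{-2.7200}) = 0.9382
L = (1−P_1) × P_2 = 0.1354 × 0.9382 = 0.12699

0.127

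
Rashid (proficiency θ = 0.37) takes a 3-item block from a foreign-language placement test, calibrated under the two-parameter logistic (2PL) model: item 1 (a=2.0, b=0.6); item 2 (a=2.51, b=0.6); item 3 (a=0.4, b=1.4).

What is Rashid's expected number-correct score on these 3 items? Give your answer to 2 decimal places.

1.14

P(θ) = 1 / (1 + exp(−a(θ − b)))
P_1 = 1/(1+e^{0.4600}) = 0.3870
P_2 = 1/(1+e^{0.5773}) = 0.3596
P_3 = 1/(1+e^{0.4120}) = 0.3984
E[score] = 0.3870 + 0.3596 + 0.3984 = 1.1450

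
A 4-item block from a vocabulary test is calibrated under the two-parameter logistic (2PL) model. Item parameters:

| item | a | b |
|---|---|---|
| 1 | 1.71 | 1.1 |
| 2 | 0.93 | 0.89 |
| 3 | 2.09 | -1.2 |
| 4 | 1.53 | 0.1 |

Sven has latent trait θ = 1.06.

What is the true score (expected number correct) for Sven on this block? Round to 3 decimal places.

2.826

P(θ) = 1 / (1 + exp(−a(θ − b)))
P_1 = 1/(1+e^{0.0684}) = 0.4829
P_2 = 1/(1+e^{-0.1581}) = 0.5394
P_3 = 1/(1+e^{-4.7234}) = 0.9912
P_4 = 1/(1+e^{-1.4688}) = 0.8129
E[score] = 0.4829 + 0.5394 + 0.9912 + 0.8129 = 2.8264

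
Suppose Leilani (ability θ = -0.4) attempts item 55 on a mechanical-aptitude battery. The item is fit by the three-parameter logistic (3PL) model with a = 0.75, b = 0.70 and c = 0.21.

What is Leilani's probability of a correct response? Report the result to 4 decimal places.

0.4507

P(θ) = c + (1 − c) · 1 / (1 + exp(−a(θ − b)))
Exponent: 0.75 × (-0.4 − 0.70) = -0.8250
1/(1 + e^{0.8250}) = 0.3047
P = 0.21 + 0.79 × 0.3047 = 0.4507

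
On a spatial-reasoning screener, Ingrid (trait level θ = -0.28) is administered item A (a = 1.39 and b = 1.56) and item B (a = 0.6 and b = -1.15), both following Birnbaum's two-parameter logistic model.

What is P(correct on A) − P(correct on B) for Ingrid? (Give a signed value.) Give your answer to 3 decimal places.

P(θ) = 1 / (1 + exp(−a(θ − b)))
P_A = 0.0719
P_B = 0.6276
P_A − P_B = -0.5557

-0.556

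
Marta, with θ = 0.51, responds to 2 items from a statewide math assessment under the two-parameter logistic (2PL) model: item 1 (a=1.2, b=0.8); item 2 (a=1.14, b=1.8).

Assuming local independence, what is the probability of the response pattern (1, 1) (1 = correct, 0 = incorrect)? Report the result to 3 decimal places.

P(θ) = 1 / (1 + exp(−a(θ − b)))
P_1 = 1/(1+e^{0.3480}) = 0.4139
P_2 = 1/(1+e^{1.4706}) = 0.1869
L = P_1 × P_2 = 0.4139 × 0.1869 = 0.07733

0.077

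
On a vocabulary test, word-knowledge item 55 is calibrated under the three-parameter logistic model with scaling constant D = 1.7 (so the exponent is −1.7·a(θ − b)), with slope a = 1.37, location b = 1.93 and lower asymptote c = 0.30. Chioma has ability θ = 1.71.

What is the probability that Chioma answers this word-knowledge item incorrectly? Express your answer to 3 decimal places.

P(θ) = c + (1 − c) · 1 / (1 + exp(−D·a(θ − b)))
Exponent: 1.7 × 1.37 × (1.71 − 1.93) = -0.5124
1/(1 + e^{0.5124}) = 0.3746
P = 0.30 + 0.70 × 0.3746 = 0.5622
P(incorrect) = 1 − 0.5622 = 0.4378

0.438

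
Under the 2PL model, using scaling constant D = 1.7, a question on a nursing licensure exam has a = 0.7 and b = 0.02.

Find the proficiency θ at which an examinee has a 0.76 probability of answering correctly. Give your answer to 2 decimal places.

P(θ) = 1 / (1 + exp(−D·a(θ − b)))
logit = ln(0.7600/0.2400) = 1.1527
θ = b + logit/(1.7·a) = 0.02 + 1.1527/1.1900 = 0.9886

0.99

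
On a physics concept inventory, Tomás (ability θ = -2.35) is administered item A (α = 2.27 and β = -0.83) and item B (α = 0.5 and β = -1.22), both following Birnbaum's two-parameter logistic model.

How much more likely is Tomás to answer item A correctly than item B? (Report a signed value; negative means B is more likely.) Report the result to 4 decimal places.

-0.3316

P(θ) = 1 / (1 + exp(−α(θ − β)))
P_A = 0.0308
P_B = 0.3624
P_A − P_B = -0.3316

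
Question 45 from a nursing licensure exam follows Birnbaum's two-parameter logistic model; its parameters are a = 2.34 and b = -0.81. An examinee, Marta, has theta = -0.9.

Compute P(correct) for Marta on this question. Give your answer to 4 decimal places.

P(theta) = 1 / (1 + exp(−a(theta − b)))
Exponent: 2.34 × (-0.9 − (-0.81)) = -0.2106
1/(1 + e^{0.2106}) = 0.4475

0.4475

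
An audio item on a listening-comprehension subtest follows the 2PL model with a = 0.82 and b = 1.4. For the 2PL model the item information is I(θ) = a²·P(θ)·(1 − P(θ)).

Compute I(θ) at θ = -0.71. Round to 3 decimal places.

P = 1/(1+e^{1.7302}) = 0.1506
P(1−P) = 0.1506 × 0.8494 = 0.1279
I = a² × P(1−P) = 0.82² × 0.1279 = 0.08600

0.086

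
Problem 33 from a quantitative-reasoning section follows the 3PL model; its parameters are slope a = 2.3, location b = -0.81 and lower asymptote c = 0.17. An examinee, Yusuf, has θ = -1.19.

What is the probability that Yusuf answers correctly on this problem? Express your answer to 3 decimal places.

P(θ) = c + (1 − c) · 1 / (1 + exp(−a(θ − b)))
Exponent: 2.3 × (-1.19 − (-0.81)) = -0.8740
1/(1 + e^{0.8740}) = 0.2944
P = 0.17 + 0.83 × 0.2944 = 0.4144

0.414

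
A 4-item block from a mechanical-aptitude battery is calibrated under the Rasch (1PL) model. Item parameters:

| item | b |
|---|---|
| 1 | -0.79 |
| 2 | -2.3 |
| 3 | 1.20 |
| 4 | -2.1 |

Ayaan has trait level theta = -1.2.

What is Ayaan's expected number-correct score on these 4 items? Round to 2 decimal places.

P(theta) = 1 / (1 + exp(−(theta − b)))
P_1 = 1/(1+e^{0.4100}) = 0.3989
P_2 = 1/(1+e^{-1.1000}) = 0.7503
P_3 = 1/(1+e^{2.4000}) = 0.0832
P_4 = 1/(1+e^{-0.9000}) = 0.7109
E[score] = 0.3989 + 0.7503 + 0.0832 + 0.7109 = 1.9433

1.94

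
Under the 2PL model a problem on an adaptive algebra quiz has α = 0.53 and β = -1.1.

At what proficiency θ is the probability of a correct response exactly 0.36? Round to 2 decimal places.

P(θ) = 1 / (1 + exp(−α(θ − β)))
logit = ln(0.3600/0.6400) = -0.5754
θ = β + logit/(α) = -1.1 + (-0.5754)/0.5300 = -2.1856

-2.19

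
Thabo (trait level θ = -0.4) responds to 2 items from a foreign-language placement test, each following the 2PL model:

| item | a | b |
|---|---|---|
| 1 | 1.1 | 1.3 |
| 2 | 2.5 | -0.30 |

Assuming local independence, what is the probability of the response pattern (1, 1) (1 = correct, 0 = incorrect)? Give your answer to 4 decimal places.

P(θ) = 1 / (1 + exp(−a(θ − b)))
P_1 = 1/(1+e^{1.8700}) = 0.1335
P_2 = 1/(1+e^{0.2500}) = 0.4378
L = P_1 × P_2 = 0.1335 × 0.4378 = 0.05847

0.0585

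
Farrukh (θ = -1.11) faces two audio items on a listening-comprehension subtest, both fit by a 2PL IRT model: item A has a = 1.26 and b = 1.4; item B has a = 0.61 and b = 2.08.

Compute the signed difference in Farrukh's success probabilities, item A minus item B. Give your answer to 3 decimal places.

P(θ) = 1 / (1 + exp(−a(θ − b)))
P_A = 0.0406
P_B = 0.1250
P_A − P_B = -0.0844

-0.084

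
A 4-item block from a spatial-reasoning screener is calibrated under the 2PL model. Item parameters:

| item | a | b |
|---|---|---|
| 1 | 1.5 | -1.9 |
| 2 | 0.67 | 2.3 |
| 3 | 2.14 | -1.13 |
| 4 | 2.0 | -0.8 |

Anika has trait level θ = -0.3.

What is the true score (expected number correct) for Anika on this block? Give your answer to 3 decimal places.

P(θ) = 1 / (1 + exp(−a(θ − b)))
P_1 = 1/(1+e^{-2.4000}) = 0.9168
P_2 = 1/(1+e^{1.7420}) = 0.1491
P_3 = 1/(1+e^{-1.7762}) = 0.8552
P_4 = 1/(1+e^{-1.0000}) = 0.7311
E[score] = 0.9168 + 0.1491 + 0.8552 + 0.7311 = 2.6522

2.652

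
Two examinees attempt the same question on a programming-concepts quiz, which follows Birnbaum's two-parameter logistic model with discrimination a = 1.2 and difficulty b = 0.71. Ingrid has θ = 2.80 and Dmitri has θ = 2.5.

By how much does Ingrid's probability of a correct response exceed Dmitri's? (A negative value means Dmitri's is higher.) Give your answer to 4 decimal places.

0.0292

P(θ) = 1 / (1 + exp(−a(θ − b)))
P(Ingrid) = 0.9247  [exponent 2.5080]
P(Dmitri) = 0.8955  [exponent 2.1480]
Difference = 0.9247 − 0.8955 = 0.0292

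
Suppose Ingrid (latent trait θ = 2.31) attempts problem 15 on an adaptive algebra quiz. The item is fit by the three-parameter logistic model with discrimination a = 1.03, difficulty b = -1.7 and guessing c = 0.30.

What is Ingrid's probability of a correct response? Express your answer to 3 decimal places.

P(θ) = c + (1 − c) · 1 / (1 + exp(−a(θ − b)))
Exponent: 1.03 × (2.31 − (-1.7)) = 4.1303
1/(1 + e^{-4.1303}) = 0.9842
P = 0.30 + 0.70 × 0.9842 = 0.9889

0.989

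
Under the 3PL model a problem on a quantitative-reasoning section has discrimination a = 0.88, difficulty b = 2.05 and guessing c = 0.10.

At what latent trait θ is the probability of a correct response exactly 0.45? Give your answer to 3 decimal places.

P(θ) = c + (1 − c) · 1 / (1 + exp(−a(θ − b)))
Remove guessing floor: (0.45 − 0.10)/(1 − 0.10) = 0.3889
logit = ln(0.3889/0.6111) = -0.4520
θ = b + logit/(a) = 2.05 + (-0.4520)/0.8800 = 1.5364

1.536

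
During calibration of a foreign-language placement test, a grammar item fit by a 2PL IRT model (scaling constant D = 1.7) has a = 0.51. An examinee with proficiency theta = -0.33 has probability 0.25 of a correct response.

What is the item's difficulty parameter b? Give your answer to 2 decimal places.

P(theta) = 1 / (1 + exp(−D·a(theta − b)))
logit(0.25) = ln(0.25/0.75) = -1.0986
b = theta − logit/(1.7·a) = -0.33 − (-1.0986)/0.8670 = 0.9371

0.94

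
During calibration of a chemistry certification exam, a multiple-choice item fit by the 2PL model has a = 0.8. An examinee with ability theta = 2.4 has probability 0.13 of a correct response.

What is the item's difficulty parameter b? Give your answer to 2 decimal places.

P(theta) = 1 / (1 + exp(−a(theta − b)))
logit(0.13) = ln(0.13/0.87) = -1.9010
b = theta − logit/(a) = 2.4 − (-1.9010)/0.8000 = 4.7762

4.78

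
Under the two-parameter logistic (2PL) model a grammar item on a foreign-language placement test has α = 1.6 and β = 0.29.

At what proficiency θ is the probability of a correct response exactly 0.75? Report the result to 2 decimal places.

P(θ) = 1 / (1 + exp(−α(θ − β)))
logit = ln(0.7500/0.2500) = 1.0986
θ = β + logit/(α) = 0.29 + 1.0986/1.6000 = 0.9766

0.98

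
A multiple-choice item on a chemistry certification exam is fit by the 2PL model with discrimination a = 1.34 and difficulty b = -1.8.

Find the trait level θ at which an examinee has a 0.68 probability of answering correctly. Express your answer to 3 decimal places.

-1.237

P(θ) = 1 / (1 + exp(−a(θ − b)))
logit = ln(0.6800/0.3200) = 0.7538
θ = b + logit/(a) = -1.8 + 0.7538/1.3400 = -1.2375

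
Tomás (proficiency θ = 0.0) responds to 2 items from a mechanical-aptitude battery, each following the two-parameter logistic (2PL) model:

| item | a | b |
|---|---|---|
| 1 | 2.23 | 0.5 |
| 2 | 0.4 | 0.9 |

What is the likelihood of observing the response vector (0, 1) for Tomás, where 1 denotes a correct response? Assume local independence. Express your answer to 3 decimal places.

P(θ) = 1 / (1 + exp(−a(θ − b)))
P_1 = 1/(1+e^{1.1150}) = 0.2469
P_2 = 1/(1+e^{0.3600}) = 0.4110
L = (1−P_1) × P_2 = 0.7531 × 0.4110 = 0.30948

0.309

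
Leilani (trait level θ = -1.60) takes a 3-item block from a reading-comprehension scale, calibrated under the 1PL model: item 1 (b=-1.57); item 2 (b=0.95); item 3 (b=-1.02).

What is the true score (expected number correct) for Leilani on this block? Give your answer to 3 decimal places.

P(θ) = 1 / (1 + exp(−(θ − b)))
P_1 = 1/(1+e^{0.0300}) = 0.4925
P_2 = 1/(1+e^{2.5500}) = 0.0724
P_3 = 1/(1+e^{0.5800}) = 0.3589
E[score] = 0.4925 + 0.0724 + 0.3589 = 0.9239

0.924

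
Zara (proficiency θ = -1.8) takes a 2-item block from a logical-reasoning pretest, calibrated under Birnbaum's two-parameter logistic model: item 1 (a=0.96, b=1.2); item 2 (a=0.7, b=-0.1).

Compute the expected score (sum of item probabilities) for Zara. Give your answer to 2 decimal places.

0.29

P(θ) = 1 / (1 + exp(−a(θ − b)))
P_1 = 1/(1+e^{2.8800}) = 0.0532
P_2 = 1/(1+e^{1.1900}) = 0.2333
E[score] = 0.0532 + 0.2333 = 0.2864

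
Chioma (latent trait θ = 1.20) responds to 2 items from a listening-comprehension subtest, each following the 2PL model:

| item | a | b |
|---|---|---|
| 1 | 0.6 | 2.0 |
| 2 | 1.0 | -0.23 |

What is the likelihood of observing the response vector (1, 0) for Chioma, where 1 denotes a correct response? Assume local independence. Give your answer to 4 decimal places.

0.0738

P(θ) = 1 / (1 + exp(−a(θ − b)))
P_1 = 1/(1+e^{0.4800}) = 0.3823
P_2 = 1/(1+e^{-1.4300}) = 0.8069
L = P_1 × (1−P_2) = 0.3823 × 0.1931 = 0.07381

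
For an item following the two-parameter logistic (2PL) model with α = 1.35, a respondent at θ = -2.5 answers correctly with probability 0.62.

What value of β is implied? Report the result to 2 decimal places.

P(θ) = 1 / (1 + exp(−α(θ − β)))
logit(0.62) = ln(0.62/0.38) = 0.4895
β = θ − logit/(α) = -2.5 − 0.4895/1.3500 = -2.8626

-2.86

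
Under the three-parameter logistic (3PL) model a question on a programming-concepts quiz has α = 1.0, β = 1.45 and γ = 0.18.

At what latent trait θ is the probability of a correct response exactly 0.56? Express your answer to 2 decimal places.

1.30

P(θ) = γ + (1 − γ) · 1 / (1 + exp(−α(θ − β)))
Remove guessing floor: (0.56 − 0.18)/(1 − 0.18) = 0.4634
logit = ln(0.4634/0.5366) = -0.1466
θ = β + logit/(α) = 1.45 + (-0.1466)/1.0000 = 1.3034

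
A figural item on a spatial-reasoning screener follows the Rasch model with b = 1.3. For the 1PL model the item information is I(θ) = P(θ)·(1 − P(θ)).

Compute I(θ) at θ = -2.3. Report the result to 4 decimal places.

0.0259

P = 1/(1+e^{3.6000}) = 0.0266
P(1−P) = 0.0266 × 0.9734 = 0.0259
I = P(1−P) = 0.02589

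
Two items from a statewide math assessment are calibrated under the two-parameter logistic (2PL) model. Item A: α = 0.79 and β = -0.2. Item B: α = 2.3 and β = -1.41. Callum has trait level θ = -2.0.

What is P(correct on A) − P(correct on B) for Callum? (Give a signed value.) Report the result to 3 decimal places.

-0.010

P(θ) = 1 / (1 + exp(−α(θ − β)))
P_A = 0.1943
P_B = 0.2047
P_A − P_B = -0.0104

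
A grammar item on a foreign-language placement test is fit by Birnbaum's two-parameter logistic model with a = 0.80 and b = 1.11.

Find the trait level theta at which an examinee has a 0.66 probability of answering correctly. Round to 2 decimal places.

P(theta) = 1 / (1 + exp(−a(theta − b)))
logit = ln(0.6600/0.3400) = 0.6633
theta = b + logit/(a) = 1.11 + 0.6633/0.8000 = 1.9391

1.94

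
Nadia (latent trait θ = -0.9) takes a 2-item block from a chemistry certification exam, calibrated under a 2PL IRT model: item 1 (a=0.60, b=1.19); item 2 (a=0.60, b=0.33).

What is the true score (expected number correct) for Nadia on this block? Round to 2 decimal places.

P(θ) = 1 / (1 + exp(−a(θ − b)))
P_1 = 1/(1+e^{1.2540}) = 0.2220
P_2 = 1/(1+e^{0.7380}) = 0.3234
E[score] = 0.2220 + 0.3234 = 0.5455

0.55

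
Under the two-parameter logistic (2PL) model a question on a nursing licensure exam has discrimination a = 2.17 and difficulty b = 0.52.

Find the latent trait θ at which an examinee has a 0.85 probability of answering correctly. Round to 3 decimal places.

1.319

P(θ) = 1 / (1 + exp(−a(θ − b)))
logit = ln(0.8500/0.1500) = 1.7346
θ = b + logit/(a) = 0.52 + 1.7346/2.1700 = 1.3194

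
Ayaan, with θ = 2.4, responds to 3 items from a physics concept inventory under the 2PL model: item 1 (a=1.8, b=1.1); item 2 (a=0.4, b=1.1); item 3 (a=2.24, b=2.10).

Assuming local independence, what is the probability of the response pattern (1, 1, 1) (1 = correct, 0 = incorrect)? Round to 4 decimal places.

P(θ) = 1 / (1 + exp(−a(θ − b)))
P_1 = 1/(1+e^{-2.3400}) = 0.9121
P_2 = 1/(1+e^{-0.5200}) = 0.6271
P_3 = 1/(1+e^{-0.6720}) = 0.6620
L = P_1 × P_2 × P_3 = 0.9121 × 0.6271 × 0.6620 = 0.37867

0.3787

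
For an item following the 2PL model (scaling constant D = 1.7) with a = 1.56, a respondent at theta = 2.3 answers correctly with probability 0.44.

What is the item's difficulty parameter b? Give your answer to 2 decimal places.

P(theta) = 1 / (1 + exp(−D·a(theta − b)))
logit(0.44) = ln(0.44/0.56) = -0.2412
b = theta − logit/(1.7·a) = 2.3 − (-0.2412)/2.6520 = 2.3909

2.39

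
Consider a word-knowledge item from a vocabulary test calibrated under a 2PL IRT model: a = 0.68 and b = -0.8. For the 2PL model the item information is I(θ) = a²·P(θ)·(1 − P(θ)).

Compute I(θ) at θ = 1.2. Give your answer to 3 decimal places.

0.075

P = 1/(1+e^{-1.3600}) = 0.7958
P(1−P) = 0.7958 × 0.2042 = 0.1625
I = a² × P(1−P) = 0.68² × 0.1625 = 0.07515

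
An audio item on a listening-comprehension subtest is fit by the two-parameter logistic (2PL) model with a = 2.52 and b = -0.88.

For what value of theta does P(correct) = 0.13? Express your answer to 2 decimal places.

-1.63

P(theta) = 1 / (1 + exp(−a(theta − b)))
logit = ln(0.1300/0.8700) = -1.9010
theta = b + logit/(a) = -0.88 + (-1.9010)/2.5200 = -1.6343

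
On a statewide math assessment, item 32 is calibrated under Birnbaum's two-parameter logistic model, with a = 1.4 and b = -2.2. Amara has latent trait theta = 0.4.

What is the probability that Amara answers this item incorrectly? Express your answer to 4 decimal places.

P(theta) = 1 / (1 + exp(−a(theta − b)))
Exponent: 1.4 × (0.4 − (-2.2)) = 3.6400
1/(1 + e^{-3.6400}) = 0.9744
P(incorrect) = 1 − 0.9744 = 0.0256

0.0256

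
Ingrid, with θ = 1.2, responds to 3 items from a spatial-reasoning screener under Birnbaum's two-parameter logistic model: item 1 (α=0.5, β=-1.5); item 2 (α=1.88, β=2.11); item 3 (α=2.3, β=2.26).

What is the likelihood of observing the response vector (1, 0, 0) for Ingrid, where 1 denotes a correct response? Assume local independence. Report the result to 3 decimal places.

P(θ) = 1 / (1 + exp(−α(θ − β)))
P_1 = 1/(1+e^{-1.3500}) = 0.7941
P_2 = 1/(1+e^{1.7108}) = 0.1531
P_3 = 1/(1+e^{2.4380}) = 0.0803
L = P_1 × (1−P_2) × (1−P_3) = 0.7941 × 0.8469 × 0.9197 = 0.61856

0.619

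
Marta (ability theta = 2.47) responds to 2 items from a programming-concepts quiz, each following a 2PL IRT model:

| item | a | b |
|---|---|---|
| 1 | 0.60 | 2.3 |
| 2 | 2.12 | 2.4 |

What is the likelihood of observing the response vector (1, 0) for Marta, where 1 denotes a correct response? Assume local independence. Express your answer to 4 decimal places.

0.2433

P(theta) = 1 / (1 + exp(−a(theta − b)))
P_1 = 1/(1+e^{-0.1020}) = 0.5255
P_2 = 1/(1+e^{-0.1484}) = 0.5370
L = P_1 × (1−P_2) = 0.5255 × 0.4630 = 0.24328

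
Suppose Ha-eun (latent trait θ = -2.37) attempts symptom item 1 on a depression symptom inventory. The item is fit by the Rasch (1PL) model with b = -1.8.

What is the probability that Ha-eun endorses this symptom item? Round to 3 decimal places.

P(θ) = 1 / (1 + exp(−(θ − b)))
Exponent: (-2.37 − (-1.8)) = -0.5700
1/(1 + e^{0.5700}) = 0.3612
P = 0.3612

0.361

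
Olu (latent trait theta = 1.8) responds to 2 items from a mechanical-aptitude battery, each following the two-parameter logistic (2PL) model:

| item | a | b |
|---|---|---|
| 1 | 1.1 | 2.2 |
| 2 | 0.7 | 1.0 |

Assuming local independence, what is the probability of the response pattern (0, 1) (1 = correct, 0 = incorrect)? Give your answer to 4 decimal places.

P(theta) = 1 / (1 + exp(−a(theta − b)))
P_1 = 1/(1+e^{0.4400}) = 0.3917
P_2 = 1/(1+e^{-0.5600}) = 0.6365
L = (1−P_1) × P_2 = 0.6083 × 0.6365 = 0.38713

0.3871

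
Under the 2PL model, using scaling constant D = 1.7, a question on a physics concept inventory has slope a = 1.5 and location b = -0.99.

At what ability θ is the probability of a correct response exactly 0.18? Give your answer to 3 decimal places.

-1.585

P(θ) = 1 / (1 + exp(−D·a(θ − b)))
logit = ln(0.1800/0.8200) = -1.5163
θ = b + logit/(1.7·a) = -0.99 + (-1.5163)/2.5500 = -1.5846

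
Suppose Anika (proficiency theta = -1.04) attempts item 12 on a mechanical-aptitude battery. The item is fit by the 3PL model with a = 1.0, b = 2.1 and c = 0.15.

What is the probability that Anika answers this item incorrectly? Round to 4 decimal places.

P(theta) = c + (1 − c) · 1 / (1 + exp(−a(theta − b)))
Exponent: 1.0 × (-1.04 − 2.1) = -3.1400
1/(1 + e^{3.1400}) = 0.0415
P = 0.15 + 0.85 × 0.0415 = 0.1853
P(incorrect) = 1 − 0.1853 = 0.8147

0.8147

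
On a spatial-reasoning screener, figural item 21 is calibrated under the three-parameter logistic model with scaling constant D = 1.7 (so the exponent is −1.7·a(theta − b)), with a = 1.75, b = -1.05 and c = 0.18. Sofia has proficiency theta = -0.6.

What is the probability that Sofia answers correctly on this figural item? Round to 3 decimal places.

0.830

P(theta) = c + (1 − c) · 1 / (1 + exp(−D·a(theta − b)))
Exponent: 1.7 × 1.75 × (-0.6 − (-1.05)) = 1.3388
1/(1 + e^{-1.3388}) = 0.7923
P = 0.18 + 0.82 × 0.7923 = 0.8297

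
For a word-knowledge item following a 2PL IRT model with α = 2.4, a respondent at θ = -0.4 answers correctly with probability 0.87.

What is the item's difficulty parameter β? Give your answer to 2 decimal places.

-1.19

P(θ) = 1 / (1 + exp(−α(θ − β)))
logit(0.87) = ln(0.87/0.13) = 1.9010
β = θ − logit/(α) = -0.4 − 1.9010/2.4000 = -1.1921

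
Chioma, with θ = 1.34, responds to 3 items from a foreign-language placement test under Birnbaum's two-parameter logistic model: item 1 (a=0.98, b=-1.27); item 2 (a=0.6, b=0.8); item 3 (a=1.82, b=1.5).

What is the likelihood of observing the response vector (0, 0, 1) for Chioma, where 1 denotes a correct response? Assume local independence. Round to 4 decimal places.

P(θ) = 1 / (1 + exp(−a(θ − b)))
P_1 = 1/(1+e^{-2.5578}) = 0.9281
P_2 = 1/(1+e^{-0.3240}) = 0.5803
P_3 = 1/(1+e^{0.2912}) = 0.4277
L = (1−P_1) × (1−P_2) × P_3 = 0.0719 × 0.4197 × 0.4277 = 0.01291

0.0129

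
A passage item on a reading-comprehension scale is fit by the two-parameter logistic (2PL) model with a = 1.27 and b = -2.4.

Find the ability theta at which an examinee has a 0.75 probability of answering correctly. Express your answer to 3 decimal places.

-1.535

P(theta) = 1 / (1 + exp(−a(theta − b)))
logit = ln(0.7500/0.2500) = 1.0986
theta = b + logit/(a) = -2.4 + 1.0986/1.2700 = -1.5350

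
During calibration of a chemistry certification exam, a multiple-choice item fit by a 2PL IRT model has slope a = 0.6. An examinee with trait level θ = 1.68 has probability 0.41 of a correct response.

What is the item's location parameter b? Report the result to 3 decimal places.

2.287

P(θ) = 1 / (1 + exp(−a(θ − b)))
logit(0.41) = ln(0.41/0.59) = -0.3640
b = θ − logit/(a) = 1.68 − (-0.3640)/0.6000 = 2.2866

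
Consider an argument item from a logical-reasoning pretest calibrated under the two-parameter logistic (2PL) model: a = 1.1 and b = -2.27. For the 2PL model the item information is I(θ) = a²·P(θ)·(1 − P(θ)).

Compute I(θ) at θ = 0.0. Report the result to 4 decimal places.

P = 1/(1+e^{-2.4970}) = 0.9239
P(1−P) = 0.9239 × 0.0761 = 0.0703
I = a² × P(1−P) = 1.1² × 0.0703 = 0.08504

0.0850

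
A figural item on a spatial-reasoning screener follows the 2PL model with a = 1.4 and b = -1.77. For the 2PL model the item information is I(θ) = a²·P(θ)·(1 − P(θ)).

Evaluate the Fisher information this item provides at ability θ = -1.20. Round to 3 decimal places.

0.420

P = 1/(1+e^{-0.7980}) = 0.6895
P(1−P) = 0.6895 × 0.3105 = 0.2141
I = a² × P(1−P) = 1.4² × 0.2141 = 0.41958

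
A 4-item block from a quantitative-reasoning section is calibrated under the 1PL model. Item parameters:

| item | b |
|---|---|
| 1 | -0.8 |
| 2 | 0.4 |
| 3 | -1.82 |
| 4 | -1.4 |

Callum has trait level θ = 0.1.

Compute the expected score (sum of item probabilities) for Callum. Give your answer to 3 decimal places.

P(θ) = 1 / (1 + exp(−(θ − b)))
P_1 = 1/(1+e^{-0.9000}) = 0.7109
P_2 = 1/(1+e^{0.3000}) = 0.4256
P_3 = 1/(1+e^{-1.9200}) = 0.8721
P_4 = 1/(1+e^{-1.5000}) = 0.8176
E[score] = 0.7109 + 0.4256 + 0.8721 + 0.8176 = 2.8262

2.826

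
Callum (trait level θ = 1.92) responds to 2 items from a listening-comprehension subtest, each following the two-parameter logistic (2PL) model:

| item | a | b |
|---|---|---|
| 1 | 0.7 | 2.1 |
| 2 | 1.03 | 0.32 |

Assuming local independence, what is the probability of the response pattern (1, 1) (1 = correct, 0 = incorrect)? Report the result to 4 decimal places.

0.3929

P(θ) = 1 / (1 + exp(−a(θ − b)))
P_1 = 1/(1+e^{0.1260}) = 0.4685
P_2 = 1/(1+e^{-1.6480}) = 0.8386
L = P_1 × P_2 = 0.4685 × 0.8386 = 0.39293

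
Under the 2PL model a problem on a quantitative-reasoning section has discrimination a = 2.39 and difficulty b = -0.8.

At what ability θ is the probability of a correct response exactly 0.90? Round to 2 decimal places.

P(θ) = 1 / (1 + exp(−a(θ − b)))
logit = ln(0.9000/0.1000) = 2.1972
θ = b + logit/(a) = -0.8 + 2.1972/2.3900 = 0.1193

0.12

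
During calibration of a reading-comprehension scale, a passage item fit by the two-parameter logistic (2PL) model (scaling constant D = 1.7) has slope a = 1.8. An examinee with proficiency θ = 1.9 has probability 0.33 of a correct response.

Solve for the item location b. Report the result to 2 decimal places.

P(θ) = 1 / (1 + exp(−D·a(θ − b)))
logit(0.33) = ln(0.33/0.67) = -0.7082
b = θ − logit/(1.7·a) = 1.9 − (-0.7082)/3.0600 = 2.1314

2.13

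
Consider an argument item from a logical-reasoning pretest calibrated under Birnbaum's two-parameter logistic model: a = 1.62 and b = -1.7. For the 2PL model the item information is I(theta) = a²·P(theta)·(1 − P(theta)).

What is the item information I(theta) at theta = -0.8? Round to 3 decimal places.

P = 1/(1+e^{-1.4580}) = 0.8112
P(1−P) = 0.8112 × 0.1888 = 0.1531
I = a² × P(1−P) = 1.62² × 0.1531 = 0.40190

0.402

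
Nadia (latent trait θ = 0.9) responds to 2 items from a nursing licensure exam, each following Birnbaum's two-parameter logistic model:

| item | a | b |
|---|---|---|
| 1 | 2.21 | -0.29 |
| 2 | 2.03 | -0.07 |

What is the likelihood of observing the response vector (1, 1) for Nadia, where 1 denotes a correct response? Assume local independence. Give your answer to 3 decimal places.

0.819

P(θ) = 1 / (1 + exp(−a(θ − b)))
P_1 = 1/(1+e^{-2.6299}) = 0.9328
P_2 = 1/(1+e^{-1.9691}) = 0.8775
L = P_1 × P_2 = 0.9328 × 0.8775 = 0.81851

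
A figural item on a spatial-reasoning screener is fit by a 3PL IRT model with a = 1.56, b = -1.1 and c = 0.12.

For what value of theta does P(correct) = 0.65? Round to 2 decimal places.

P(theta) = c + (1 − c) · 1 / (1 + exp(−a(theta − b)))
Remove guessing floor: (0.65 − 0.12)/(1 − 0.12) = 0.6023
logit = ln(0.6023/0.3977) = 0.4149
theta = b + logit/(a) = -1.1 + 0.4149/1.5600 = -0.8340

-0.83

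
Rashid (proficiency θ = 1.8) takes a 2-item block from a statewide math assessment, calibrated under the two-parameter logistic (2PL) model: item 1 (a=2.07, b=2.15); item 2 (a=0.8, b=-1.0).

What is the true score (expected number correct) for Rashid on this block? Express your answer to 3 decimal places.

1.230

P(θ) = 1 / (1 + exp(−a(θ − b)))
P_1 = 1/(1+e^{0.7245}) = 0.3264
P_2 = 1/(1+e^{-2.2400}) = 0.9038
E[score] = 0.3264 + 0.9038 = 1.2302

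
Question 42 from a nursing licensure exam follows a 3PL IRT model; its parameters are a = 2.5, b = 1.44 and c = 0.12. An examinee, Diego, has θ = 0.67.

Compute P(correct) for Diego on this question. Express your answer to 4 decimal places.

0.2320

P(θ) = c + (1 − c) · 1 / (1 + exp(−a(θ − b)))
Exponent: 2.5 × (0.67 − 1.44) = -1.9250
1/(1 + e^{1.9250}) = 0.1273
P = 0.12 + 0.88 × 0.1273 = 0.2320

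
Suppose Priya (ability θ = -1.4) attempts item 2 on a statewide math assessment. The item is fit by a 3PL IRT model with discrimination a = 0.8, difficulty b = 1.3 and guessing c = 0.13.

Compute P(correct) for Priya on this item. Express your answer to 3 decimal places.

0.220

P(θ) = c + (1 − c) · 1 / (1 + exp(−a(θ − b)))
Exponent: 0.8 × (-1.4 − 1.3) = -2.1600
1/(1 + e^{2.1600}) = 0.1034
P = 0.13 + 0.87 × 0.1034 = 0.2200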